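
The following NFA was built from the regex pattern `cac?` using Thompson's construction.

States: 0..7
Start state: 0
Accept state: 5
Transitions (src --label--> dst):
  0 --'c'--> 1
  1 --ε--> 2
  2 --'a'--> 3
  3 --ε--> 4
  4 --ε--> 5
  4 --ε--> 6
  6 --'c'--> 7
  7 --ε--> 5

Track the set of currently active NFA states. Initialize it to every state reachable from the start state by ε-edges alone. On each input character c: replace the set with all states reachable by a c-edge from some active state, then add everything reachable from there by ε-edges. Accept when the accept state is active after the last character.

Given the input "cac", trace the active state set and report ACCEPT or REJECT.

Answer: ACCEPT

Derivation:
S₀ = ε-closure({0}) = {0}
'c' @ 1: {1,2}
'a' @ 2: {3,4,5,6}  (accept∈set)
'c' @ 3: {5,7}  (accept∈set)
final: {5,7}; accept 5 in set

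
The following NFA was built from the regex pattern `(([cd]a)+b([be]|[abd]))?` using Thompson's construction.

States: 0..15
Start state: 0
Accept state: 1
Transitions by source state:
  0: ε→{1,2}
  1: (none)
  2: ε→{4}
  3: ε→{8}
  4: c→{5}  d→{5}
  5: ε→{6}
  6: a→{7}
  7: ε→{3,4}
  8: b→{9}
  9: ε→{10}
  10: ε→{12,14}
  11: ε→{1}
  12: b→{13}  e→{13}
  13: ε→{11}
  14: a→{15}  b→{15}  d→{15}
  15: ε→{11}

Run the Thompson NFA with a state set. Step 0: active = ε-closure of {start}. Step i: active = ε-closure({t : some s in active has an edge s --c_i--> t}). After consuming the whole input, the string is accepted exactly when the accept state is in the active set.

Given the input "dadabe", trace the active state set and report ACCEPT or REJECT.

Answer: ACCEPT

Derivation:
S₀ = ε-closure({0}) = {0,1,2,4}
'd' @ 1: {5,6}
'a' @ 2: {3,4,7,8}
'd' @ 3: {5,6}
'a' @ 4: {3,4,7,8}
'b' @ 5: {9,10,12,14}
'e' @ 6: {1,11,13}  ✓accept
after full input: {1,11,13}  (accept=1 in)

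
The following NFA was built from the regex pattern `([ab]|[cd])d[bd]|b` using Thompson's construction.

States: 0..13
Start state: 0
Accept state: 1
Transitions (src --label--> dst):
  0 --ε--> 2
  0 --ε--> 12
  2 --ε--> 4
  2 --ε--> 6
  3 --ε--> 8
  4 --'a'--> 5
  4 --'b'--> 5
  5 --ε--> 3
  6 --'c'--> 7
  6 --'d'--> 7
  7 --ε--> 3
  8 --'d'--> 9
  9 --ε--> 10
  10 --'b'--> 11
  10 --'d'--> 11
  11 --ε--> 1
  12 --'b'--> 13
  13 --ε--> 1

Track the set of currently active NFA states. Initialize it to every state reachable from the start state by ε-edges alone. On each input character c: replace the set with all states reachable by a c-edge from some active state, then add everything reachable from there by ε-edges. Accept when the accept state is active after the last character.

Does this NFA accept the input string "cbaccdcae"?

S₀ = ε-closure({0}) = {0,2,4,6,12}
'c' @ 1: {3,7,8}
'b' @ 2: {}  — dead — no transitions
rest 'accdcae' ignored (set empty)
end set {} — state 1 not in

Answer: REJECT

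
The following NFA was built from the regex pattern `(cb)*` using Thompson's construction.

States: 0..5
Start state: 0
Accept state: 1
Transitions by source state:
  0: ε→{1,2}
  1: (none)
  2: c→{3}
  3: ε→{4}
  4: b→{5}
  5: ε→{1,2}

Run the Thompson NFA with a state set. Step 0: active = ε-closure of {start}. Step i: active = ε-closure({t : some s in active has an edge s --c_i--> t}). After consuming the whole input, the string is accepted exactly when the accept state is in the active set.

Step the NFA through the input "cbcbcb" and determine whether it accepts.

Answer: ACCEPT

Trace:
S₀ = ε-closure({0}) = {0,1,2}
'c' @ 1: {3,4}
'b' @ 2: {1,2,5}  [accepting]
'c' @ 3: {3,4}
'b' @ 4: {1,2,5}  [accepting]
'c' @ 5: {3,4}
'b' @ 6: {1,2,5}  [accepting]
final: {1,2,5}; accept 1 in set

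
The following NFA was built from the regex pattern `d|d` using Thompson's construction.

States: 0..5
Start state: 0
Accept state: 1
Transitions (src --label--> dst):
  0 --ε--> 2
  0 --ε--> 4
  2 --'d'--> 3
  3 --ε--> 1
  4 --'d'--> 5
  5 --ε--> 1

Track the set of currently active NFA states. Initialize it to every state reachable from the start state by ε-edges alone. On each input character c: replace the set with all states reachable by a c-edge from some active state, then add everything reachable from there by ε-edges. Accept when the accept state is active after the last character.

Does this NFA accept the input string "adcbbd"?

start: ε-closure({0}) = {0,2,4}
'a' @ 1: {}  — dead — no transitions
rest 'dcbbd' ignored (set empty)
final: {}; accept 1 not in set

Answer: REJECT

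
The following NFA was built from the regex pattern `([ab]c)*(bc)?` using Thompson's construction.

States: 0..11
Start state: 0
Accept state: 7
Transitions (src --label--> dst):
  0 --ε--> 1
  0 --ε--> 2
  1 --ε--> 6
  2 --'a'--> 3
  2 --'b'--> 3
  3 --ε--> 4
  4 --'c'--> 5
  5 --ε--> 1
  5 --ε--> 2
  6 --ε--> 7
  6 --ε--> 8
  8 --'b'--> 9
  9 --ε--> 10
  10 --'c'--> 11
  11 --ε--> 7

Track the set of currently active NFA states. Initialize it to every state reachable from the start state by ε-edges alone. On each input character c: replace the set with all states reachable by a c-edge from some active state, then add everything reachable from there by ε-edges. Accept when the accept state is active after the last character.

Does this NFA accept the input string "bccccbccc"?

S₀ = ε-closure({0}) = {0,1,2,6,7,8}
'b' @ 1: {3,4,9,10}
'c' @ 2: {1,2,5,6,7,8,11}  [accepting]
'c' @ 3: {}  — state set empty
rest 'ccbccc' ignored (set empty)
end set {} — state 7 not in

Answer: REJECT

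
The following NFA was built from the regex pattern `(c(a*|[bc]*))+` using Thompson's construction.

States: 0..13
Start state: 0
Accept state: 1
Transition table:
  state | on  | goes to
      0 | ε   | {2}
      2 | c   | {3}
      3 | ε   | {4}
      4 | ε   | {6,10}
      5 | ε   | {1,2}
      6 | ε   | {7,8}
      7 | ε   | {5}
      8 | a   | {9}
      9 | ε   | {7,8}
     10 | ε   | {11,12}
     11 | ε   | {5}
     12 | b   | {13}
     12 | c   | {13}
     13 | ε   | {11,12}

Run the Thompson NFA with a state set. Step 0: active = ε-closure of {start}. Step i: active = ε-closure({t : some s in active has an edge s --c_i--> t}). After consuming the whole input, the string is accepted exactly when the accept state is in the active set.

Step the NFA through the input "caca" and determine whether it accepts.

S₀ = ε-closure({0}) = {0,2}
'c' @ 1: {1,2,3,4,5,6,7,8,10,11,12}  (accept∈set)
'a' @ 2: {1,2,5,7,8,9}  (accept∈set)
'c' @ 3: {1,2,3,4,5,6,7,8,10,11,12}  (accept∈set)
'a' @ 4: {1,2,5,7,8,9}  (accept∈set)
after full input: {1,2,5,7,8,9}  (accept=1 in)

Answer: ACCEPT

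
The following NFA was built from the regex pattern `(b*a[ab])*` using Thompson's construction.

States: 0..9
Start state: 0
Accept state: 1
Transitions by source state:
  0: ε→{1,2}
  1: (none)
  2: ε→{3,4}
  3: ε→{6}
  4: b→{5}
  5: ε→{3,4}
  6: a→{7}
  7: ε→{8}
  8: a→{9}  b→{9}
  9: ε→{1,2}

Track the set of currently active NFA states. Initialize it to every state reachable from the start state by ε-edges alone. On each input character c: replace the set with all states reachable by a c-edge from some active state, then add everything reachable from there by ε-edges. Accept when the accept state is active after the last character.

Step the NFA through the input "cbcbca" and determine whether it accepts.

S₀ = ε-closure({0}) = {0,1,2,3,4,6}
'c' @ 1: {}  — no active states
rest 'bcbca' ignored (set empty)
final: {}; accept 1 not in set

Answer: REJECT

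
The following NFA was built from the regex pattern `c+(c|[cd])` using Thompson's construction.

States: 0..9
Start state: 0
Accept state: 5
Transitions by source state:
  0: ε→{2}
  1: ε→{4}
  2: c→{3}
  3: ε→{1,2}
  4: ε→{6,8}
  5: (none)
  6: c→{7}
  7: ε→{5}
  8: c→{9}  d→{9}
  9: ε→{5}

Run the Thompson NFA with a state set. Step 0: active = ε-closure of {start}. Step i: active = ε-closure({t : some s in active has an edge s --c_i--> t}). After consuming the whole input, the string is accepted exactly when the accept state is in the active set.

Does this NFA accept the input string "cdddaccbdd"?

start: ε-closure({0}) = {0,2}
'c' @ 1: {1,2,3,4,6,8}
'd' @ 2: {5,9}  ✓accept
'd' @ 3: {}  — no active states
rest 'daccbdd' ignored (set empty)
end set {} — state 5 not in

Answer: REJECT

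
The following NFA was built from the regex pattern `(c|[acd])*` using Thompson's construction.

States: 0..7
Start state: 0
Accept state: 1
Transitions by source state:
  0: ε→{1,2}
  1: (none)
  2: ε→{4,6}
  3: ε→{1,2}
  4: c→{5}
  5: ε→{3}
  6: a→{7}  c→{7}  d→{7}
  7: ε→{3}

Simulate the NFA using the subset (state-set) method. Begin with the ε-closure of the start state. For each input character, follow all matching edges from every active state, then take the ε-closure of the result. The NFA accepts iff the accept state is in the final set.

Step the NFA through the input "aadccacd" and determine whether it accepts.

S₀ = ε-closure({0}) = {0,1,2,4,6}
'a' @ 1: {1,2,3,4,6,7}  ✓accept
'a' @ 2: {1,2,3,4,6,7}  ✓accept
'd' @ 3: {1,2,3,4,6,7}  ✓accept
'c' @ 4: {1,2,3,4,5,6,7}  ✓accept
'c' @ 5: {1,2,3,4,5,6,7}  ✓accept
'a' @ 6: {1,2,3,4,6,7}  ✓accept
'c' @ 7: {1,2,3,4,5,6,7}  ✓accept
'd' @ 8: {1,2,3,4,6,7}  ✓accept
after full input: {1,2,3,4,6,7}  (accept=1 in)

Answer: ACCEPT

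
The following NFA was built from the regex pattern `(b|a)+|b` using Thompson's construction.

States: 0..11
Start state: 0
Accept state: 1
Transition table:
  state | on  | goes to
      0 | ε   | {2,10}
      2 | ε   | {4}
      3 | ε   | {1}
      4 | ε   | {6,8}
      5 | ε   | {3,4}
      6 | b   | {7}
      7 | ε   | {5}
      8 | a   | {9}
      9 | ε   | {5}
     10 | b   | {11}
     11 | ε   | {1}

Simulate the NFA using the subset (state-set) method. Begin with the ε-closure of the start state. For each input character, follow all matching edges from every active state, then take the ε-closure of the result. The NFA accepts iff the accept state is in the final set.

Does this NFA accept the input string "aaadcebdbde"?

start: ε-closure({0}) = {0,2,4,6,8,10}
'a' @ 1: {1,3,4,5,6,8,9}  ✓accept
'a' @ 2: {1,3,4,5,6,8,9}  ✓accept
'a' @ 3: {1,3,4,5,6,8,9}  ✓accept
'd' @ 4: {}  — state set empty
rest 'cebdbde' ignored (set empty)
final: {}; accept 1 not in set

Answer: REJECT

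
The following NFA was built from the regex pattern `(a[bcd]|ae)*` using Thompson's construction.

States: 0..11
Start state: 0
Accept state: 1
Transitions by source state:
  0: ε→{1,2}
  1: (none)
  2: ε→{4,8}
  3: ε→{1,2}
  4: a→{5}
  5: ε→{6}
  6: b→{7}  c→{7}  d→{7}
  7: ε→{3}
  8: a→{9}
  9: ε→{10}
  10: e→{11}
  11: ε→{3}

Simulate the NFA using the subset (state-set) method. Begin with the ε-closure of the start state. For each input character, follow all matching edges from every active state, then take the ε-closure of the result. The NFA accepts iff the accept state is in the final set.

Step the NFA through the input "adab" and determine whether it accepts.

Answer: ACCEPT

Steps:
start: ε-closure({0}) = {0,1,2,4,8}
'a' @ 1: {5,6,9,10}
'd' @ 2: {1,2,3,4,7,8}  [accepting]
'a' @ 3: {5,6,9,10}
'b' @ 4: {1,2,3,4,7,8}  [accepting]
final: {1,2,3,4,7,8}; accept 1 in set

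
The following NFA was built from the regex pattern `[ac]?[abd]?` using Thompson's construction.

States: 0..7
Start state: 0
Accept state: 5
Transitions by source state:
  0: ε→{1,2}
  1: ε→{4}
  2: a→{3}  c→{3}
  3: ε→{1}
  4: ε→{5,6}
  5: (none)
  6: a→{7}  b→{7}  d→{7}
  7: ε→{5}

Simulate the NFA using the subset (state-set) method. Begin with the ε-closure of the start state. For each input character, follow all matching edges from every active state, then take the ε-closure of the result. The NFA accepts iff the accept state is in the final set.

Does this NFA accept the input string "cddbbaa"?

Answer: REJECT

Trace:
S₀ = ε-closure({0}) = {0,1,2,4,5,6}
'c' @ 1: {1,3,4,5,6}  (accept∈set)
'd' @ 2: {5,7}  (accept∈set)
'd' @ 3: {}  — state set empty
rest 'bbaa' ignored (set empty)
end set {} — state 5 not in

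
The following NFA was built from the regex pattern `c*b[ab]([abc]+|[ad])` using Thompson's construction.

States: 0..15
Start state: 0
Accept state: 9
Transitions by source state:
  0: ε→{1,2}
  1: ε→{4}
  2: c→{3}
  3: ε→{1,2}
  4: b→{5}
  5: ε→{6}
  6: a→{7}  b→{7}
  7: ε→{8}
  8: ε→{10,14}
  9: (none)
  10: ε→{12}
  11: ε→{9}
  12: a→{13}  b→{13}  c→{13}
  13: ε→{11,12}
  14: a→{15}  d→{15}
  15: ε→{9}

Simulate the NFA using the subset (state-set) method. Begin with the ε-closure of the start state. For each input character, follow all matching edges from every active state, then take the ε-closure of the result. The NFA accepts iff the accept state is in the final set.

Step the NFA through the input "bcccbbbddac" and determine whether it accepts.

initial (ε-close {0}): {0,1,2,4}
'b' @ 1: {5,6}
'c' @ 2: {}  — dead — no transitions
rest 'ccbbbddac' ignored (set empty)
after full input: {}  (accept=9 not in)

Answer: REJECT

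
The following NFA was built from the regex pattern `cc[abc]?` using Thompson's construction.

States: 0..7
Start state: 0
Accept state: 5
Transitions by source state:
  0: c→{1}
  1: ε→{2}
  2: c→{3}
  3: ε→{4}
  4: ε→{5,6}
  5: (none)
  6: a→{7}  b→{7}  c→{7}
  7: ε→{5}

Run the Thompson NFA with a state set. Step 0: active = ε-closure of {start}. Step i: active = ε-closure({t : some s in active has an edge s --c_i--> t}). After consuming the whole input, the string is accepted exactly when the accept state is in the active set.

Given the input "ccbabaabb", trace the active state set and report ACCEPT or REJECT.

S₀ = ε-closure({0}) = {0}
'c' @ 1: {1,2}
'c' @ 2: {3,4,5,6}  (accept∈set)
'b' @ 3: {5,7}  (accept∈set)
'a' @ 4: {}  — no active states
rest 'baabb' ignored (set empty)
final: {}; accept 5 not in set

Answer: REJECT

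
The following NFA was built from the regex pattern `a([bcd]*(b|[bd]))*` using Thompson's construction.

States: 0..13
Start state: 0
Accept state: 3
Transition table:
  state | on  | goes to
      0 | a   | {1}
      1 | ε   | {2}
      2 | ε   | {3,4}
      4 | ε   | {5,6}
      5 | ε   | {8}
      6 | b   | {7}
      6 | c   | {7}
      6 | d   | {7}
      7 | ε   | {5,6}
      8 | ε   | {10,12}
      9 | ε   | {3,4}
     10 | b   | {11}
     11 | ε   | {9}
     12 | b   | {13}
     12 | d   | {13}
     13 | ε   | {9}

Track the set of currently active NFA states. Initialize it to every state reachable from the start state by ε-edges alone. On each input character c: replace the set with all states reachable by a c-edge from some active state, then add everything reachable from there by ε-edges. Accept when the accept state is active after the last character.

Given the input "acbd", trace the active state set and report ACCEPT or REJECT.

Answer: ACCEPT

Derivation:
start: ε-closure({0}) = {0}
'a' @ 1: {1,2,3,4,5,6,8,10,12}  (accept∈set)
'c' @ 2: {5,6,7,8,10,12}
'b' @ 3: {3,4,5,6,7,8,9,10,11,12,13}  (accept∈set)
'd' @ 4: {3,4,5,6,7,8,9,10,12,13}  (accept∈set)
after full input: {3,4,5,6,7,8,9,10,12,13}  (accept=3 in)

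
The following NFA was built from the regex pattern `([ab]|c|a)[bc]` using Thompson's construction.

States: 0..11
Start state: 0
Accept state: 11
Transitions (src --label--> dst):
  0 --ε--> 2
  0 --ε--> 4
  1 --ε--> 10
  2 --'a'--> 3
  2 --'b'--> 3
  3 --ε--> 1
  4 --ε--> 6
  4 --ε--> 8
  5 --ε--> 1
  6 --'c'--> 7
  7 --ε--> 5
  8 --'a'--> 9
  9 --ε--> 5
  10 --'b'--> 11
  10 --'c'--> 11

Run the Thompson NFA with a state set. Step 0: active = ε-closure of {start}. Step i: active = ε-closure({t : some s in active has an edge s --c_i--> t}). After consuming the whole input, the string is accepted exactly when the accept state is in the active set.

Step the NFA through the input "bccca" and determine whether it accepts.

start: ε-closure({0}) = {0,2,4,6,8}
'b' @ 1: {1,3,10}
'c' @ 2: {11}  (accept∈set)
'c' @ 3: {}  — dead — no transitions
rest 'ca' ignored (set empty)
after full input: {}  (accept=11 not in)

Answer: REJECT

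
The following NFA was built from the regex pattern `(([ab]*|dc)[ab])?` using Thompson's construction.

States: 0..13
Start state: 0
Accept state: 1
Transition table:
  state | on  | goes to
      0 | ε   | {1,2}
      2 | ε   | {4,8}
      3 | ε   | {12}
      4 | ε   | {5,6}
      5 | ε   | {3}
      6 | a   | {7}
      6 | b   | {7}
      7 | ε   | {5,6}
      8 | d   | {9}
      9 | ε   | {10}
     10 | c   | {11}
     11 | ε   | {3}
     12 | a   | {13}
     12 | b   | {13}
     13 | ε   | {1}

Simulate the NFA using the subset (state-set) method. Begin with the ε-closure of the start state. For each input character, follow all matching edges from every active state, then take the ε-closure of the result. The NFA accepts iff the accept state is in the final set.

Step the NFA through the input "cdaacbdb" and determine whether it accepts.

start: ε-closure({0}) = {0,1,2,3,4,5,6,8,12}
'c' @ 1: {}  — dead — no transitions
rest 'daacbdb' ignored (set empty)
final: {}; accept 1 not in set

Answer: REJECT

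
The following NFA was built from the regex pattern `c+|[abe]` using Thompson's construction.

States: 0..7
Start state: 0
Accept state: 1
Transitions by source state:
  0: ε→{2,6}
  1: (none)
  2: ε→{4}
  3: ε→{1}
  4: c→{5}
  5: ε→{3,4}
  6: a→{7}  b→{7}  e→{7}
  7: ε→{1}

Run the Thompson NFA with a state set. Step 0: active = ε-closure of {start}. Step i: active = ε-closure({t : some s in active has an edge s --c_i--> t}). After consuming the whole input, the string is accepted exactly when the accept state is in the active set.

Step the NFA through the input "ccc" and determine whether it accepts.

Answer: ACCEPT

Steps:
start: ε-closure({0}) = {0,2,4,6}
'c' @ 1: {1,3,4,5}  (accept∈set)
'c' @ 2: {1,3,4,5}  (accept∈set)
'c' @ 3: {1,3,4,5}  (accept∈set)
end set {1,3,4,5} — state 1 in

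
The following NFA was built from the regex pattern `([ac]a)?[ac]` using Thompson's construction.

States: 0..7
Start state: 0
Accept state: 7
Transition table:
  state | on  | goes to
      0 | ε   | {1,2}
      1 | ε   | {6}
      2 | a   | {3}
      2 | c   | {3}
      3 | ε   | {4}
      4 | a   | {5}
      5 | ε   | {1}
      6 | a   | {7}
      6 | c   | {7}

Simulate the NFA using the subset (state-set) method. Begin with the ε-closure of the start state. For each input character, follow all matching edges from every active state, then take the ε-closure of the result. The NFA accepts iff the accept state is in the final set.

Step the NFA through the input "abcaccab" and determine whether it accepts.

Answer: REJECT

Trace:
S₀ = ε-closure({0}) = {0,1,2,6}
'a' @ 1: {3,4,7}  (accept∈set)
'b' @ 2: {}  — dead — no transitions
rest 'caccab' ignored (set empty)
final: {}; accept 7 not in set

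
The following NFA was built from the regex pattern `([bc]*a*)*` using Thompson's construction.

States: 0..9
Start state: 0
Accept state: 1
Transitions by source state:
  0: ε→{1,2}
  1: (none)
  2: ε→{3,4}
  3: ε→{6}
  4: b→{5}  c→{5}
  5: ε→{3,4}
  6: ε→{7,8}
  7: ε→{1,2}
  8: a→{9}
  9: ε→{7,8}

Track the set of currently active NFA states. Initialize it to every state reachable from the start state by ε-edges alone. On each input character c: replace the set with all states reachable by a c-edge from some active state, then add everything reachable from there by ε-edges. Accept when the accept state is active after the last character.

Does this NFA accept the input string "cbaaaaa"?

start: ε-closure({0}) = {0,1,2,3,4,6,7,8}
'c' @ 1: {1,2,3,4,5,6,7,8}  ✓accept
'b' @ 2: {1,2,3,4,5,6,7,8}  ✓accept
'a' @ 3: {1,2,3,4,6,7,8,9}  ✓accept
'a' @ 4: {1,2,3,4,6,7,8,9}  ✓accept
'a' @ 5: {1,2,3,4,6,7,8,9}  ✓accept
'a' @ 6: {1,2,3,4,6,7,8,9}  ✓accept
'a' @ 7: {1,2,3,4,6,7,8,9}  ✓accept
final: {1,2,3,4,6,7,8,9}; accept 1 in set

Answer: ACCEPT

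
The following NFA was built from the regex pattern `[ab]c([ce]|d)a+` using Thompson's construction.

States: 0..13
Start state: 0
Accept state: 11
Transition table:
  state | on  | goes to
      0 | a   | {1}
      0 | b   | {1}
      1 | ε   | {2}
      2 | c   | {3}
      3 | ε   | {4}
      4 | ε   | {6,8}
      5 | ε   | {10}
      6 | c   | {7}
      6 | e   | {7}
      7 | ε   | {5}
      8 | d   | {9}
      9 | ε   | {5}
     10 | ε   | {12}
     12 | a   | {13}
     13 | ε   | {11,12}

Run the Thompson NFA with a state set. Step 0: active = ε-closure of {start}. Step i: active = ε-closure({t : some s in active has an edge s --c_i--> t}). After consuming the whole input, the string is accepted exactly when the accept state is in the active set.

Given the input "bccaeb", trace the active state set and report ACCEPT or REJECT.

initial (ε-close {0}): {0}
'b' @ 1: {1,2}
'c' @ 2: {3,4,6,8}
'c' @ 3: {5,7,10,12}
'a' @ 4: {11,12,13}  [accepting]
'e' @ 5: {}  — no active states
rest 'b' ignored (set empty)
after full input: {}  (accept=11 not in)

Answer: REJECT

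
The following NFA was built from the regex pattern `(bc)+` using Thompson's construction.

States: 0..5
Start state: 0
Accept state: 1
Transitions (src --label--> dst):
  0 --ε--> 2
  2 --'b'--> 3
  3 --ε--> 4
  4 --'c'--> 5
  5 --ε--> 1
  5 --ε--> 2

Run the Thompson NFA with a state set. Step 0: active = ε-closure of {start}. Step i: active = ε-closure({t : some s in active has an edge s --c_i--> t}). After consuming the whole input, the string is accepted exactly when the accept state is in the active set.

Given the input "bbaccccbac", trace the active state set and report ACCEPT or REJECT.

S₀ = ε-closure({0}) = {0,2}
'b' @ 1: {3,4}
'b' @ 2: {}  — dead — no transitions
rest 'accccbac' ignored (set empty)
end set {} — state 1 not in

Answer: REJECT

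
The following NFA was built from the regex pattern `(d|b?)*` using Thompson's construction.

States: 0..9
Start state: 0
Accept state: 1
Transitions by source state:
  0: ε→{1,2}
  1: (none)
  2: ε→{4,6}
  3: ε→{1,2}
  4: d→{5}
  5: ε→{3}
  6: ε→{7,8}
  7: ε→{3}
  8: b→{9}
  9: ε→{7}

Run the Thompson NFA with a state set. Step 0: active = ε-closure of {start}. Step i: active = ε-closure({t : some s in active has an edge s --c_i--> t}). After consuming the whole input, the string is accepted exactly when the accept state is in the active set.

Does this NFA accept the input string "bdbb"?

initial (ε-close {0}): {0,1,2,3,4,6,7,8}
'b' @ 1: {1,2,3,4,6,7,8,9}  (accept∈set)
'd' @ 2: {1,2,3,4,5,6,7,8}  (accept∈set)
'b' @ 3: {1,2,3,4,6,7,8,9}  (accept∈set)
'b' @ 4: {1,2,3,4,6,7,8,9}  (accept∈set)
after full input: {1,2,3,4,6,7,8,9}  (accept=1 in)

Answer: ACCEPT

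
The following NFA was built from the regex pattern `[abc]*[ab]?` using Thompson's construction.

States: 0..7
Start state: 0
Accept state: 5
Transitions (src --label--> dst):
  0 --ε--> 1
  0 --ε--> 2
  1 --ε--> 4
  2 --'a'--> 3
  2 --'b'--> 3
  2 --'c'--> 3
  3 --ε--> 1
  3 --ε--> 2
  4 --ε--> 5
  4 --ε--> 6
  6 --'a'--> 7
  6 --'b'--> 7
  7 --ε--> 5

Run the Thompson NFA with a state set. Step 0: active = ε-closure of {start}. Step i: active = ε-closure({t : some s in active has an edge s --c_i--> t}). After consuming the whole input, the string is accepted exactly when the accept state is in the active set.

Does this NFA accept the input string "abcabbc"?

Answer: ACCEPT

Trace:
start: ε-closure({0}) = {0,1,2,4,5,6}
'a' @ 1: {1,2,3,4,5,6,7}  ✓accept
'b' @ 2: {1,2,3,4,5,6,7}  ✓accept
'c' @ 3: {1,2,3,4,5,6}  ✓accept
'a' @ 4: {1,2,3,4,5,6,7}  ✓accept
'b' @ 5: {1,2,3,4,5,6,7}  ✓accept
'b' @ 6: {1,2,3,4,5,6,7}  ✓accept
'c' @ 7: {1,2,3,4,5,6}  ✓accept
final: {1,2,3,4,5,6}; accept 5 in set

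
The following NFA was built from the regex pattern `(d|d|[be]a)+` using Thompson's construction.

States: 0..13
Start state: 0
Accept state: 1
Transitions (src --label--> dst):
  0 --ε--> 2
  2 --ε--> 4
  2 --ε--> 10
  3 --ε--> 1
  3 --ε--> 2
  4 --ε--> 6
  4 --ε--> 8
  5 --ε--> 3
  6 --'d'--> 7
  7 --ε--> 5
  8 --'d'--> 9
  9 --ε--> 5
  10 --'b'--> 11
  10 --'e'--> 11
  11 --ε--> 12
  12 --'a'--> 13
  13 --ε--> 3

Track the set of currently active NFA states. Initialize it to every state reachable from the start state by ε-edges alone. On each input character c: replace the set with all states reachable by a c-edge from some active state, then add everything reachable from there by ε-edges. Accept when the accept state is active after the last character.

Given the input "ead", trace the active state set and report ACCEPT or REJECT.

initial (ε-close {0}): {0,2,4,6,8,10}
'e' @ 1: {11,12}
'a' @ 2: {1,2,3,4,6,8,10,13}  ✓accept
'd' @ 3: {1,2,3,4,5,6,7,8,9,10}  ✓accept
end set {1,2,3,4,5,6,7,8,9,10} — state 1 in

Answer: ACCEPT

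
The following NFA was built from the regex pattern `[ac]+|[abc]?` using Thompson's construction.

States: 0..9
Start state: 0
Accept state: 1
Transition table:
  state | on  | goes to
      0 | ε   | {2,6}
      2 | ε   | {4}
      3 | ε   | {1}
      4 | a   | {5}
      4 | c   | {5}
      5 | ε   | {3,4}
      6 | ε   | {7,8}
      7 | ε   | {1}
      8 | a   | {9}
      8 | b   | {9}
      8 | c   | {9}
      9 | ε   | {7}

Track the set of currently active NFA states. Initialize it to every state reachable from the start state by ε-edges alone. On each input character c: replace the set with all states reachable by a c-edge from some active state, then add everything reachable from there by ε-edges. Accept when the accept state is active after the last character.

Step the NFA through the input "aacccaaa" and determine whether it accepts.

S₀ = ε-closure({0}) = {0,1,2,4,6,7,8}
'a' @ 1: {1,3,4,5,7,9}  [accepting]
'a' @ 2: {1,3,4,5}  [accepting]
'c' @ 3: {1,3,4,5}  [accepting]
'c' @ 4: {1,3,4,5}  [accepting]
'c' @ 5: {1,3,4,5}  [accepting]
'a' @ 6: {1,3,4,5}  [accepting]
'a' @ 7: {1,3,4,5}  [accepting]
'a' @ 8: {1,3,4,5}  [accepting]
end set {1,3,4,5} — state 1 in

Answer: ACCEPT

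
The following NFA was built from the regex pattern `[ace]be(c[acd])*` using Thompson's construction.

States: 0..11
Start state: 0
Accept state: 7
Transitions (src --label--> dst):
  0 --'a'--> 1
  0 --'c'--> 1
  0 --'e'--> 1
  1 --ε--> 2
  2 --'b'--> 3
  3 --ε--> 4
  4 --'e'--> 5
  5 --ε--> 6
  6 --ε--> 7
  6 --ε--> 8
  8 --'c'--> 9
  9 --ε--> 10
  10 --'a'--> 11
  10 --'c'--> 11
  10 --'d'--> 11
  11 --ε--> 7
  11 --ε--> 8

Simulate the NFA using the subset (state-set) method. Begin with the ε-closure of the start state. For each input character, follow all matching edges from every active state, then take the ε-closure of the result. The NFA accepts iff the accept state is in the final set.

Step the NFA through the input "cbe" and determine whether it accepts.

Answer: ACCEPT

Derivation:
start: ε-closure({0}) = {0}
'c' @ 1: {1,2}
'b' @ 2: {3,4}
'e' @ 3: {5,6,7,8}  ✓accept
final: {5,6,7,8}; accept 7 in set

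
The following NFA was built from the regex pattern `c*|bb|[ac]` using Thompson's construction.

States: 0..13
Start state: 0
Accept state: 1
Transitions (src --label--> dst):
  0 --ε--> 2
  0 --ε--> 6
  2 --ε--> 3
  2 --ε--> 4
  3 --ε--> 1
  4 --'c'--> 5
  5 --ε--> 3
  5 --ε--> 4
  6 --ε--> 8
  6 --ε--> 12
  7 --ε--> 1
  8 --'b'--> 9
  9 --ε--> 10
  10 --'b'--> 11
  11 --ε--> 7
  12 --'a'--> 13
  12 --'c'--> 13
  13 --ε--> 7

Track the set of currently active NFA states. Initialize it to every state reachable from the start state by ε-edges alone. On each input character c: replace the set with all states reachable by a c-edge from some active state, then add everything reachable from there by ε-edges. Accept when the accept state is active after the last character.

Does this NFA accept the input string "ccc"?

S₀ = ε-closure({0}) = {0,1,2,3,4,6,8,12}
'c' @ 1: {1,3,4,5,7,13}  ✓accept
'c' @ 2: {1,3,4,5}  ✓accept
'c' @ 3: {1,3,4,5}  ✓accept
after full input: {1,3,4,5}  (accept=1 in)

Answer: ACCEPT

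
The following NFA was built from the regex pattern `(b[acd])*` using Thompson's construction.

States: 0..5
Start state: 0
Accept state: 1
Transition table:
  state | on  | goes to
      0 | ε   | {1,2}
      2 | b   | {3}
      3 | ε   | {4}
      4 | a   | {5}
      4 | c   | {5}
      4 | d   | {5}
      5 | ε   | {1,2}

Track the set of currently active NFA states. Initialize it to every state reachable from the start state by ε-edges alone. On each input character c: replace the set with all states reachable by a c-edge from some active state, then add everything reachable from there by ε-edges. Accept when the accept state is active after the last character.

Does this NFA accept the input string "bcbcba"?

start: ε-closure({0}) = {0,1,2}
'b' @ 1: {3,4}
'c' @ 2: {1,2,5}  ✓accept
'b' @ 3: {3,4}
'c' @ 4: {1,2,5}  ✓accept
'b' @ 5: {3,4}
'a' @ 6: {1,2,5}  ✓accept
end set {1,2,5} — state 1 in

Answer: ACCEPT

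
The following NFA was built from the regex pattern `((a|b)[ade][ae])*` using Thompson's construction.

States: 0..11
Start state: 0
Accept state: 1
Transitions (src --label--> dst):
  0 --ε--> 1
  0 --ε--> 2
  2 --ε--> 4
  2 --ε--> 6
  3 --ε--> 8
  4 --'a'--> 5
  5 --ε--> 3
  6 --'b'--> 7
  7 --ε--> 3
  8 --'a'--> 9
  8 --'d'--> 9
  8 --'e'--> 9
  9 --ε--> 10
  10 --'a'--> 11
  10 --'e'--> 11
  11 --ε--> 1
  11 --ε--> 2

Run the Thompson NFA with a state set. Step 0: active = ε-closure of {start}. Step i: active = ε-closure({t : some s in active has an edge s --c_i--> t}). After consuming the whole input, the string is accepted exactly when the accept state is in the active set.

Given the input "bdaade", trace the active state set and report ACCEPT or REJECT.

Answer: ACCEPT

Steps:
initial (ε-close {0}): {0,1,2,4,6}
'b' @ 1: {3,7,8}
'd' @ 2: {9,10}
'a' @ 3: {1,2,4,6,11}  [accepting]
'a' @ 4: {3,5,8}
'd' @ 5: {9,10}
'e' @ 6: {1,2,4,6,11}  [accepting]
after full input: {1,2,4,6,11}  (accept=1 in)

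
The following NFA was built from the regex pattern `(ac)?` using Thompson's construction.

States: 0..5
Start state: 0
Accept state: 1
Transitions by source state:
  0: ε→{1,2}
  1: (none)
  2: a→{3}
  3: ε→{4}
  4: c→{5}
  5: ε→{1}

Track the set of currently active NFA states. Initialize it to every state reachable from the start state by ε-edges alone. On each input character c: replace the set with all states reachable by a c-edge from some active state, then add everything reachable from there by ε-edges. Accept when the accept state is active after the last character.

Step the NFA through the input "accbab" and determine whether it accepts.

Answer: REJECT

Trace:
start: ε-closure({0}) = {0,1,2}
'a' @ 1: {3,4}
'c' @ 2: {1,5}  ✓accept
'c' @ 3: {}  — state set empty
rest 'bab' ignored (set empty)
final: {}; accept 1 not in set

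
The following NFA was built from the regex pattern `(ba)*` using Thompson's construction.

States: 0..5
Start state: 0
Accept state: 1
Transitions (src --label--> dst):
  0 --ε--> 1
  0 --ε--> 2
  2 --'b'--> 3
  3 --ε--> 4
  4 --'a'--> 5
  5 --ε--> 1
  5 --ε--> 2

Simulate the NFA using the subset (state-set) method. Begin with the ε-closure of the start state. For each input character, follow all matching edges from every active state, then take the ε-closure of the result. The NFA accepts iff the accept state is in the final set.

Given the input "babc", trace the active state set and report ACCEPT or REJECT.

Answer: REJECT

Derivation:
initial (ε-close {0}): {0,1,2}
'b' @ 1: {3,4}
'a' @ 2: {1,2,5}  (accept∈set)
'b' @ 3: {3,4}
'c' @ 4: {}  — dead — no transitions
final: {}; accept 1 not in set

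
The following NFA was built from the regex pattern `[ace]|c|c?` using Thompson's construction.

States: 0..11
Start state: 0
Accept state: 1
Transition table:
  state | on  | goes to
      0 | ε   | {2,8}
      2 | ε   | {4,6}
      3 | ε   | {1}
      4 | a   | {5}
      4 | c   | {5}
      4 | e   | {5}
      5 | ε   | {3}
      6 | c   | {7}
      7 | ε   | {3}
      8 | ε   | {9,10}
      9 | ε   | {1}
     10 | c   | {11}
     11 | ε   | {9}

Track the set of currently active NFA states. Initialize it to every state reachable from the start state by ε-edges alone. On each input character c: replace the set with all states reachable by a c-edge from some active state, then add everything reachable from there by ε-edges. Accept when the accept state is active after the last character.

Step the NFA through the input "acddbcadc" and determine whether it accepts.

Answer: REJECT

Steps:
initial (ε-close {0}): {0,1,2,4,6,8,9,10}
'a' @ 1: {1,3,5}  (accept∈set)
'c' @ 2: {}  — state set empty
rest 'ddbcadc' ignored (set empty)
end set {} — state 1 not in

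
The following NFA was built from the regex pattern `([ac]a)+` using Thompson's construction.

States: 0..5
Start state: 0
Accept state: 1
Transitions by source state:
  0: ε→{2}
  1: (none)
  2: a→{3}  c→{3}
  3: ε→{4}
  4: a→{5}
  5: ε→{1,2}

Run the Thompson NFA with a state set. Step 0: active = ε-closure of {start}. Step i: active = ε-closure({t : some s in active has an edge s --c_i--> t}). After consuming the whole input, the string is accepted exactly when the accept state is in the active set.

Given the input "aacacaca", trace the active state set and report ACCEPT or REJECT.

Answer: ACCEPT

Trace:
S₀ = ε-closure({0}) = {0,2}
'a' @ 1: {3,4}
'a' @ 2: {1,2,5}  ✓accept
'c' @ 3: {3,4}
'a' @ 4: {1,2,5}  ✓accept
'c' @ 5: {3,4}
'a' @ 6: {1,2,5}  ✓accept
'c' @ 7: {3,4}
'a' @ 8: {1,2,5}  ✓accept
end set {1,2,5} — state 1 in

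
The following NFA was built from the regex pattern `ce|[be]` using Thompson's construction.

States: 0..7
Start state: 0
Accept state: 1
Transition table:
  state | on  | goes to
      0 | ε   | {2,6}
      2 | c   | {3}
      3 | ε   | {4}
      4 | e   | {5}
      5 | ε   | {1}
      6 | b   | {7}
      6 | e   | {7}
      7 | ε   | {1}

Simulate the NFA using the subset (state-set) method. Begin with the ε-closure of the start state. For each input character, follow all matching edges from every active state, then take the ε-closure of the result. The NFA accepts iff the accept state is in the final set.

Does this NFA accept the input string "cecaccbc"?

Answer: REJECT

Trace:
S₀ = ε-closure({0}) = {0,2,6}
'c' @ 1: {3,4}
'e' @ 2: {1,5}  ✓accept
'c' @ 3: {}  — no active states
rest 'accbc' ignored (set empty)
end set {} — state 1 not in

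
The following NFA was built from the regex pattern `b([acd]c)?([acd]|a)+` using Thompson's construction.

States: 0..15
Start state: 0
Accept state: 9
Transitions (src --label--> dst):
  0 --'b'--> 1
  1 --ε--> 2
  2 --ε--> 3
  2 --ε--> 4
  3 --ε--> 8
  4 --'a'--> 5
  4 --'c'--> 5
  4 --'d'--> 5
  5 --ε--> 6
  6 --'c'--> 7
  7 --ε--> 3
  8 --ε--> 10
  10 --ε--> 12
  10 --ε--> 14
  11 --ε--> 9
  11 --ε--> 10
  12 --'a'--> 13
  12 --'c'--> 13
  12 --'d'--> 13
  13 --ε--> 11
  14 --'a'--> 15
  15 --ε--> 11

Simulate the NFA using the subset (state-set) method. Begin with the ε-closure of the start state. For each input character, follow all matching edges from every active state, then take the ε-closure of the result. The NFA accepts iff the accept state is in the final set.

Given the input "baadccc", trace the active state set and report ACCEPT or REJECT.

Answer: ACCEPT

Derivation:
S₀ = ε-closure({0}) = {0}
'b' @ 1: {1,2,3,4,8,10,12,14}
'a' @ 2: {5,6,9,10,11,12,13,14,15}  (accept∈set)
'a' @ 3: {9,10,11,12,13,14,15}  (accept∈set)
'd' @ 4: {9,10,11,12,13,14}  (accept∈set)
'c' @ 5: {9,10,11,12,13,14}  (accept∈set)
'c' @ 6: {9,10,11,12,13,14}  (accept∈set)
'c' @ 7: {9,10,11,12,13,14}  (accept∈set)
end set {9,10,11,12,13,14} — state 9 in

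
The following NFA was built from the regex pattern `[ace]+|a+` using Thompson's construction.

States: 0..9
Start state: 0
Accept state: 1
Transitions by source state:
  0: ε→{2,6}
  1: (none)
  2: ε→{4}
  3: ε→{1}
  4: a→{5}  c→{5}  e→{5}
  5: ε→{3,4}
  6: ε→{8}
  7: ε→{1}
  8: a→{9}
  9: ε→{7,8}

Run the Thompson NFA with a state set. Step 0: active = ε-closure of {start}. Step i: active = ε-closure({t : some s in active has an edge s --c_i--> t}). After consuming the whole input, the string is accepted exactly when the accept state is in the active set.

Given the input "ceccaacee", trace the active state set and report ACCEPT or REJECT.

Answer: ACCEPT

Derivation:
start: ε-closure({0}) = {0,2,4,6,8}
'c' @ 1: {1,3,4,5}  [accepting]
'e' @ 2: {1,3,4,5}  [accepting]
'c' @ 3: {1,3,4,5}  [accepting]
'c' @ 4: {1,3,4,5}  [accepting]
'a' @ 5: {1,3,4,5}  [accepting]
'a' @ 6: {1,3,4,5}  [accepting]
'c' @ 7: {1,3,4,5}  [accepting]
'e' @ 8: {1,3,4,5}  [accepting]
'e' @ 9: {1,3,4,5}  [accepting]
end set {1,3,4,5} — state 1 in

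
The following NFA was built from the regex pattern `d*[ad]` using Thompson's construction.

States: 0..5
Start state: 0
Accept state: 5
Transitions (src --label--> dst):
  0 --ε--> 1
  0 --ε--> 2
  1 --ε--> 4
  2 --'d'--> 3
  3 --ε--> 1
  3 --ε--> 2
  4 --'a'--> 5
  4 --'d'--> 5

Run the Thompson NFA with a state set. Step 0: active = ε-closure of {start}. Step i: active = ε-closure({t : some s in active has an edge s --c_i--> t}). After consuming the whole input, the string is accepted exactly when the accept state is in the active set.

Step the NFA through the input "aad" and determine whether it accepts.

start: ε-closure({0}) = {0,1,2,4}
'a' @ 1: {5}  (accept∈set)
'a' @ 2: {}  — dead — no transitions
rest 'd' ignored (set empty)
end set {} — state 5 not in

Answer: REJECT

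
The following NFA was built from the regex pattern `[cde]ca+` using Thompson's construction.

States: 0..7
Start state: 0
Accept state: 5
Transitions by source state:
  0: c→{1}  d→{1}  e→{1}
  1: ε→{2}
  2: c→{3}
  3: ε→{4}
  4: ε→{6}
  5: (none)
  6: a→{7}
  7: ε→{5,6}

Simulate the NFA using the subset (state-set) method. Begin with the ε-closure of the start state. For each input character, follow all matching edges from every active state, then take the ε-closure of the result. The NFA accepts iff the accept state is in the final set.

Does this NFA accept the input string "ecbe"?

Answer: REJECT

Trace:
S₀ = ε-closure({0}) = {0}
'e' @ 1: {1,2}
'c' @ 2: {3,4,6}
'b' @ 3: {}  — dead — no transitions
rest 'e' ignored (set empty)
final: {}; accept 5 not in set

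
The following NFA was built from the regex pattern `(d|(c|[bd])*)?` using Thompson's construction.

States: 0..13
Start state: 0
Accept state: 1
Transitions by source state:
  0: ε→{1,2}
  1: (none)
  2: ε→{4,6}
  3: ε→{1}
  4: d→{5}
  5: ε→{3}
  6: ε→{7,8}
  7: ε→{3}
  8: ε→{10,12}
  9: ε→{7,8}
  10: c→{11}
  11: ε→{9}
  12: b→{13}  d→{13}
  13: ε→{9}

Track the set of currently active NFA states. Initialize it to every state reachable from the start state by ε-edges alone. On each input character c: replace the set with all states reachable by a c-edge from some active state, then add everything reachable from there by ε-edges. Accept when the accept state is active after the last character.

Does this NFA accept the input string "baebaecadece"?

Answer: REJECT

Trace:
S₀ = ε-closure({0}) = {0,1,2,3,4,6,7,8,10,12}
'b' @ 1: {1,3,7,8,9,10,12,13}  [accepting]
'a' @ 2: {}  — state set empty
rest 'ebaecadece' ignored (set empty)
after full input: {}  (accept=1 not in)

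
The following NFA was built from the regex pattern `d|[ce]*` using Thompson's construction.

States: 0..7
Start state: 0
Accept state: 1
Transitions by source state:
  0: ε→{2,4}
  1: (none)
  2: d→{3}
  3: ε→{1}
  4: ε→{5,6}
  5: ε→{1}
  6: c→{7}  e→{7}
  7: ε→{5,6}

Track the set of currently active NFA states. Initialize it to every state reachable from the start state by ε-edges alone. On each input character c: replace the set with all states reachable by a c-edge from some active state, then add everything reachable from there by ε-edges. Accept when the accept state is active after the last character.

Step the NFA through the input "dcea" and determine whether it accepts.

Answer: REJECT

Derivation:
S₀ = ε-closure({0}) = {0,1,2,4,5,6}
'd' @ 1: {1,3}  [accepting]
'c' @ 2: {}  — state set empty
rest 'ea' ignored (set empty)
after full input: {}  (accept=1 not in)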